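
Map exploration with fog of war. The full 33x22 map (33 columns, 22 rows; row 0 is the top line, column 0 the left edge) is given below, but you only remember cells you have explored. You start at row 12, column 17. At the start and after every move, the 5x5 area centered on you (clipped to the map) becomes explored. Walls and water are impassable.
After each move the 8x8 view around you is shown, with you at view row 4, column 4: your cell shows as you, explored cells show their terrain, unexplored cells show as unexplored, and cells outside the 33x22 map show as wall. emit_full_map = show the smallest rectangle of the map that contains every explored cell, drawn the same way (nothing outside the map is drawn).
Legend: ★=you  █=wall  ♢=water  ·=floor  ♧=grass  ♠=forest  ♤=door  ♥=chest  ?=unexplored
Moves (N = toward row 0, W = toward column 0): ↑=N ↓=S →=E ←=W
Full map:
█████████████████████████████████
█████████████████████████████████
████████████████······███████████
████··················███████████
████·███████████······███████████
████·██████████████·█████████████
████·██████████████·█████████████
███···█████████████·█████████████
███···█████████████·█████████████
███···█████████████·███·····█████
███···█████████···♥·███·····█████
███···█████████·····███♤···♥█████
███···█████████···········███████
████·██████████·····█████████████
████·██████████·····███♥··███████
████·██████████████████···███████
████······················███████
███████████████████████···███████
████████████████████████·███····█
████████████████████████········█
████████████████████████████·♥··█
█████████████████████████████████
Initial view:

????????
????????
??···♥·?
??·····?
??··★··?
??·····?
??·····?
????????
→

????????
????????
?···♥·█?
?·····█?
?···★··?
?·····█?
?·····█?
????????

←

????????
????????
??···♥·█
??·····█
??··★···
??·····█
??·····█
????????

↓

????????
??···♥·█
??·····█
??······
??··★··█
??·····█
??█████?
????????

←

????????
???···♥·
??█·····
??█·····
??█·★···
??█·····
??██████
????????

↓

???···♥·
??█·····
??█·····
??█·····
??█·★···
??██████
??·····?
????????

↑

????????
???···♥·
??█·····
??█·····
??█·★···
??█·····
??██████
??·····?

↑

????????
????????
??█···♥·
??█·····
??█·★···
??█·····
??█·····
??██████

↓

????????
??█···♥·
??█·····
??█·····
??█·★···
??█·····
??██████
??·····?

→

????????
?█···♥·█
?█·····█
?█······
?█··★··█
?█·····█
?██████?
?·····??

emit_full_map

█···♥·█
█·····█
█······
█··★··█
█·····█
██████?
·····??

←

????????
??█···♥·
??█·····
??█·····
??█·★···
??█·····
??██████
??·····?

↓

??█···♥·
??█·····
??█·····
??█·····
??█·★···
??██████
??·····?
????????

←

???█···♥
???█····
??██····
??██····
??██★···
??██████
??······
????????

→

??█···♥·
??█·····
?██·····
?██·····
?██·★···
?███████
?······?
????????

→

?█···♥·█
?█·····█
██······
██·····█
██··★··█
███████?
·······?
????????

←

??█···♥·
??█·····
?██·····
?██·····
?██·★···
?███████
?·······
????????

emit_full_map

?█···♥·█
?█·····█
██······
██·····█
██·★···█
███████?
·······?

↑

????????
??█···♥·
??█·····
?██·····
?██·★···
?██·····
?███████
?·······

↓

??█···♥·
??█·····
?██·····
?██·····
?██·★···
?███████
?·······
????????

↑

????????
??█···♥·
??█·····
?██·····
?██·★···
?██·····
?███████
?·······


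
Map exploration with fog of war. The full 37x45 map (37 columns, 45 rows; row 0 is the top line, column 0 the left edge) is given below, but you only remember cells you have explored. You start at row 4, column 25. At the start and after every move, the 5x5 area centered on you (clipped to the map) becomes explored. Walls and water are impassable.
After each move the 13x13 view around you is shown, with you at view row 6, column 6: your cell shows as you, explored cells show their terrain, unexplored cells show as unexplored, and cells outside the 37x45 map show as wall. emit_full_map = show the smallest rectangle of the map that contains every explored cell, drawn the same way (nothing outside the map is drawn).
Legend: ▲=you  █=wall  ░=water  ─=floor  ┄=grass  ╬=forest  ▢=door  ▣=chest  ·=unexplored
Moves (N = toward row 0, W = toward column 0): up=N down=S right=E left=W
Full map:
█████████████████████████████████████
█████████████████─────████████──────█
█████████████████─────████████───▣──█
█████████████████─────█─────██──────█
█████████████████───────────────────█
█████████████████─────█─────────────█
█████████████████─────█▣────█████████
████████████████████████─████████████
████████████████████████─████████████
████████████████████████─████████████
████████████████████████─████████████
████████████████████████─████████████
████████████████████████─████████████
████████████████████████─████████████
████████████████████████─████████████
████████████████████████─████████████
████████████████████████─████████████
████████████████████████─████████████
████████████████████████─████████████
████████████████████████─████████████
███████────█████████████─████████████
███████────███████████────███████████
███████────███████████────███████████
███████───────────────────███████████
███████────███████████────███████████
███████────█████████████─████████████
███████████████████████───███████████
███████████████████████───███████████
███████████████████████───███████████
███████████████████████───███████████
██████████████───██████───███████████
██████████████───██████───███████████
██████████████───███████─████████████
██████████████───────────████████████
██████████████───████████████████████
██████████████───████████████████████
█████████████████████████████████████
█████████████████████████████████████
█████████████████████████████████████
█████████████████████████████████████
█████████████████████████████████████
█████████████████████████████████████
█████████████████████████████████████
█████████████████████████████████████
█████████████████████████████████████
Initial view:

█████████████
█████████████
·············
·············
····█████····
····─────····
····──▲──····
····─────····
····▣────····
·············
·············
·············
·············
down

█████████████
·············
·············
····█████····
····─────····
····─────····
····──▲──····
····▣────····
····█─███····
·············
·············
·············
·············

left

█████████████
·············
·············
·····█████···
····█─────···
····──────···
····█─▲───···
····█▣────···
····██─███···
·············
·············
·············
·············

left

█████████████
·············
·············
······█████··
····─█─────··
····───────··
····─█▲────··
····─█▣────··
····███─███··
·············
·············
·············
·············

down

·············
·············
······█████··
····─█─────··
····───────··
····─█─────··
····─█▲────··
····███─███··
····███─█····
·············
·············
·············
·············

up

█████████████
·············
·············
······█████··
····─█─────··
····───────··
····─█▲────··
····─█▣────··
····███─███··
····███─█····
·············
·············
·············

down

·············
·············
······█████··
····─█─────··
····───────··
····─█─────··
····─█▲────··
····███─███··
····███─█····
·············
·············
·············
·············

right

·············
·············
·····█████···
···─█─────···
···───────···
···─█─────···
···─█▣▲───···
···███─███···
···███─██····
·············
·············
·············
·············

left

·············
·············
······█████··
····─█─────··
····───────··
····─█─────··
····─█▲────··
····███─███··
····███─██···
·············
·············
·············
·············

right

·············
·············
·····█████···
···─█─────···
···───────···
···─█─────···
···─█▣▲───···
···███─███···
···███─██····
·············
·············
·············
·············

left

·············
·············
······█████··
····─█─────··
····───────··
····─█─────··
····─█▲────··
····███─███··
····███─██···
·············
·············
·············
·············

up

█████████████
·············
·············
······█████··
····─█─────··
····───────··
····─█▲────··
····─█▣────··
····███─███··
····███─██···
·············
·············
·············

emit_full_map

··█████
─█─────
───────
─█▲────
─█▣────
███─███
███─██·


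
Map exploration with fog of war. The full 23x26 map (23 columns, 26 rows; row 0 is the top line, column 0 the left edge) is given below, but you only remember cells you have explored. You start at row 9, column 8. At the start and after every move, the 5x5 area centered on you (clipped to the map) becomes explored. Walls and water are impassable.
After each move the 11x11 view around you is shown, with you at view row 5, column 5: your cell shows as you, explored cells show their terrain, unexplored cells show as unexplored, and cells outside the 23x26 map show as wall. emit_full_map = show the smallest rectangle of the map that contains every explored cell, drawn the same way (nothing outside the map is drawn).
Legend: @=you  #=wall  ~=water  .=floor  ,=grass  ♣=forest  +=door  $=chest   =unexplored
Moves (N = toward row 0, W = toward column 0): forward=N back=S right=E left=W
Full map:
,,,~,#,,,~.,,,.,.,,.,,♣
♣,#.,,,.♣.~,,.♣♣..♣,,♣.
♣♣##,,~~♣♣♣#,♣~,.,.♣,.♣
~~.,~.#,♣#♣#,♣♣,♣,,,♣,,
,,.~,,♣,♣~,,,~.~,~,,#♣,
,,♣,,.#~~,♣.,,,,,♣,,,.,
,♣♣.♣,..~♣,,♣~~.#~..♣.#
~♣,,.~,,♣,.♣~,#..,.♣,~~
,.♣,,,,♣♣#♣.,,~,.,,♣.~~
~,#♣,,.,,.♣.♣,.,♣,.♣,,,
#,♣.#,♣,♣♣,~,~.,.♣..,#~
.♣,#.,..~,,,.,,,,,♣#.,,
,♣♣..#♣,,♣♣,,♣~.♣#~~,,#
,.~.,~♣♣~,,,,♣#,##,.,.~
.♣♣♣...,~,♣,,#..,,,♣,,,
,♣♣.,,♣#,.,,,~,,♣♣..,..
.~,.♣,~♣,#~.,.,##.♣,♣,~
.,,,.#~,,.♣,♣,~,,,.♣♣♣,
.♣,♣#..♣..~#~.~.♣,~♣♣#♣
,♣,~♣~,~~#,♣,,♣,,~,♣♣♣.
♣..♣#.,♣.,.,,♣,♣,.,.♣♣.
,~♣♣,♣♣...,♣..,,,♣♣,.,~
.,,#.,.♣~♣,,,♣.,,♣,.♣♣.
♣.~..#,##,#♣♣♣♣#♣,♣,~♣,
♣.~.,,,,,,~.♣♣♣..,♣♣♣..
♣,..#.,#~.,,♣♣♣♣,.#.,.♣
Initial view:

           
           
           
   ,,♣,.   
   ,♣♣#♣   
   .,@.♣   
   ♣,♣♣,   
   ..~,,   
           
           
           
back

           
           
   ,,♣,.   
   ,♣♣#♣   
   .,,.♣   
   ♣,@♣,   
   ..~,,   
   ♣,,♣♣   
           
           
           

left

           
           
    ,,♣,.  
   ,,♣♣#♣  
   ,.,,.♣  
   ,♣@♣♣,  
   ,..~,,  
   #♣,,♣♣  
           
           
           

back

           
    ,,♣,.  
   ,,♣♣#♣  
   ,.,,.♣  
   ,♣,♣♣,  
   ,.@~,,  
   #♣,,♣♣  
   ~♣♣~,   
           
           
           

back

    ,,♣,.  
   ,,♣♣#♣  
   ,.,,.♣  
   ,♣,♣♣,  
   ,..~,,  
   #♣@,♣♣  
   ~♣♣~,   
   ..,~,   
           
           
           

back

   ,,♣♣#♣  
   ,.,,.♣  
   ,♣,♣♣,  
   ,..~,,  
   #♣,,♣♣  
   ~♣@~,   
   ..,~,   
   ,♣#,.   
           
           
           

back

   ,.,,.♣  
   ,♣,♣♣,  
   ,..~,,  
   #♣,,♣♣  
   ~♣♣~,   
   ..@~,   
   ,♣#,.   
   ,~♣,#   
           
           
           

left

    ,.,,.♣ 
    ,♣,♣♣, 
    ,..~,, 
   .#♣,,♣♣ 
   ,~♣♣~,  
   ..@,~,  
   ,,♣#,.  
   ♣,~♣,#  
           
           
           

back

    ,♣,♣♣, 
    ,..~,, 
   .#♣,,♣♣ 
   ,~♣♣~,  
   ...,~,  
   ,,@#,.  
   ♣,~♣,#  
   .#~,,   
           
           
           

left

     ,♣,♣♣,
     ,..~,,
    .#♣,,♣♣
   .,~♣♣~, 
   ♣...,~, 
   .,@♣#,. 
   .♣,~♣,# 
   ,.#~,,  
           
           
           

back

     ,..~,,
    .#♣,,♣♣
   .,~♣♣~, 
   ♣...,~, 
   .,,♣#,. 
   .♣@~♣,# 
   ,.#~,,  
   ♣#..♣   
           
           
           

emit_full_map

   ,,♣,.
  ,,♣♣#♣
  ,.,,.♣
  ,♣,♣♣,
  ,..~,,
 .#♣,,♣♣
.,~♣♣~, 
♣...,~, 
.,,♣#,. 
.♣@~♣,# 
,.#~,,  
♣#..♣   

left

#     ,..~,
#    .#♣,,♣
#   .,~♣♣~,
#  ♣♣...,~,
#  ♣.,,♣#,.
#  ,.@,~♣,#
#  ,,.#~,, 
#  ,♣#..♣  
#          
#          
#          

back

#    .#♣,,♣
#   .,~♣♣~,
#  ♣♣...,~,
#  ♣.,,♣#,.
#  ,.♣,~♣,#
#  ,,@#~,, 
#  ,♣#..♣  
#  ,~♣~,   
#          
#          
#          

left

##    .#♣,,
##   .,~♣♣~
##  ♣♣...,~
## ♣♣.,,♣#,
## ~,.♣,~♣,
## ,,@.#~,,
## ♣,♣#..♣ 
## ♣,~♣~,  
##         
##         
##         

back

##   .,~♣♣~
##  ♣♣...,~
## ♣♣.,,♣#,
## ~,.♣,~♣,
## ,,,.#~,,
## ♣,@#..♣ 
## ♣,~♣~,  
## ..♣#.   
##         
##         
##         

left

###   .,~♣♣
###  ♣♣...,
### ♣♣.,,♣#
###.~,.♣,~♣
###.,,,.#~,
###.♣@♣#..♣
###,♣,~♣~, 
###♣..♣#.  
###        
###        
###        

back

###  ♣♣...,
### ♣♣.,,♣#
###.~,.♣,~♣
###.,,,.#~,
###.♣,♣#..♣
###,♣@~♣~, 
###♣..♣#.  
###,~♣♣,   
###        
###        
###        

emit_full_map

      ,,♣,.
     ,,♣♣#♣
     ,.,,.♣
     ,♣,♣♣,
     ,..~,,
    .#♣,,♣♣
   .,~♣♣~, 
  ♣♣...,~, 
 ♣♣.,,♣#,. 
.~,.♣,~♣,# 
.,,,.#~,,  
.♣,♣#..♣   
,♣@~♣~,    
♣..♣#.     
,~♣♣,      

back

### ♣♣.,,♣#
###.~,.♣,~♣
###.,,,.#~,
###.♣,♣#..♣
###,♣,~♣~, 
###♣.@♣#.  
###,~♣♣,   
###.,,#.   
###        
###        
###        

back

###.~,.♣,~♣
###.,,,.#~,
###.♣,♣#..♣
###,♣,~♣~, 
###♣..♣#.  
###,~@♣,   
###.,,#.   
###♣.~..   
###        
###        
###########

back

###.,,,.#~,
###.♣,♣#..♣
###,♣,~♣~, 
###♣..♣#.  
###,~♣♣,   
###.,@#.   
###♣.~..   
###♣.~.,   
###        
###########
###########

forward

###.~,.♣,~♣
###.,,,.#~,
###.♣,♣#..♣
###,♣,~♣~, 
###♣..♣#.  
###,~@♣,   
###.,,#.   
###♣.~..   
###♣.~.,   
###        
###########

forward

### ♣♣.,,♣#
###.~,.♣,~♣
###.,,,.#~,
###.♣,♣#..♣
###,♣,~♣~, 
###♣.@♣#.  
###,~♣♣,   
###.,,#.   
###♣.~..   
###♣.~.,   
###        

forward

###  ♣♣...,
### ♣♣.,,♣#
###.~,.♣,~♣
###.,,,.#~,
###.♣,♣#..♣
###,♣@~♣~, 
###♣..♣#.  
###,~♣♣,   
###.,,#.   
###♣.~..   
###♣.~.,   

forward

###   .,~♣♣
###  ♣♣...,
### ♣♣.,,♣#
###.~,.♣,~♣
###.,,,.#~,
###.♣@♣#..♣
###,♣,~♣~, 
###♣..♣#.  
###,~♣♣,   
###.,,#.   
###♣.~..   

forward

###    .#♣,
###   .,~♣♣
###  ♣♣...,
###,♣♣.,,♣#
###.~,.♣,~♣
###.,@,.#~,
###.♣,♣#..♣
###,♣,~♣~, 
###♣..♣#.  
###,~♣♣,   
###.,,#.   

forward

###     ,..
###    .#♣,
###   .,~♣♣
###.♣♣♣...,
###,♣♣.,,♣#
###.~@.♣,~♣
###.,,,.#~,
###.♣,♣#..♣
###,♣,~♣~, 
###♣..♣#.  
###,~♣♣,   

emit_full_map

      ,,♣,.
     ,,♣♣#♣
     ,.,,.♣
     ,♣,♣♣,
     ,..~,,
    .#♣,,♣♣
   .,~♣♣~, 
.♣♣♣...,~, 
,♣♣.,,♣#,. 
.~@.♣,~♣,# 
.,,,.#~,,  
.♣,♣#..♣   
,♣,~♣~,    
♣..♣#.     
,~♣♣,      
.,,#.      
♣.~..      
♣.~.,      

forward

###     ,♣,
###     ,..
###    .#♣,
###,.~.,~♣♣
###.♣♣♣...,
###,♣@.,,♣#
###.~,.♣,~♣
###.,,,.#~,
###.♣,♣#..♣
###,♣,~♣~, 
###♣..♣#.  

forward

###     ,.,
###     ,♣,
###     ,..
###,♣♣..#♣,
###,.~.,~♣♣
###.♣@♣...,
###,♣♣.,,♣#
###.~,.♣,~♣
###.,,,.#~,
###.♣,♣#..♣
###,♣,~♣~, 

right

##     ,.,,
##     ,♣,♣
##     ,..~
##,♣♣..#♣,,
##,.~.,~♣♣~
##.♣♣@...,~
##,♣♣.,,♣#,
##.~,.♣,~♣,
##.,,,.#~,,
##.♣,♣#..♣ 
##,♣,~♣~,  

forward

##     ,,♣♣
##     ,.,,
##     ,♣,♣
## ♣,#.,..~
##,♣♣..#♣,,
##,.~@,~♣♣~
##.♣♣♣...,~
##,♣♣.,,♣#,
##.~,.♣,~♣,
##.,,,.#~,,
##.♣,♣#..♣ 

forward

##      ,,♣
##     ,,♣♣
##     ,.,,
## ,♣.#,♣,♣
## ♣,#.,..~
##,♣♣@.#♣,,
##,.~.,~♣♣~
##.♣♣♣...,~
##,♣♣.,,♣#,
##.~,.♣,~♣,
##.,,,.#~,,

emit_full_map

      ,,♣,.
     ,,♣♣#♣
     ,.,,.♣
 ,♣.#,♣,♣♣,
 ♣,#.,..~,,
,♣♣@.#♣,,♣♣
,.~.,~♣♣~, 
.♣♣♣...,~, 
,♣♣.,,♣#,. 
.~,.♣,~♣,# 
.,,,.#~,,  
.♣,♣#..♣   
,♣,~♣~,    
♣..♣#.     
,~♣♣,      
.,,#.      
♣.~..      
♣.~.,      


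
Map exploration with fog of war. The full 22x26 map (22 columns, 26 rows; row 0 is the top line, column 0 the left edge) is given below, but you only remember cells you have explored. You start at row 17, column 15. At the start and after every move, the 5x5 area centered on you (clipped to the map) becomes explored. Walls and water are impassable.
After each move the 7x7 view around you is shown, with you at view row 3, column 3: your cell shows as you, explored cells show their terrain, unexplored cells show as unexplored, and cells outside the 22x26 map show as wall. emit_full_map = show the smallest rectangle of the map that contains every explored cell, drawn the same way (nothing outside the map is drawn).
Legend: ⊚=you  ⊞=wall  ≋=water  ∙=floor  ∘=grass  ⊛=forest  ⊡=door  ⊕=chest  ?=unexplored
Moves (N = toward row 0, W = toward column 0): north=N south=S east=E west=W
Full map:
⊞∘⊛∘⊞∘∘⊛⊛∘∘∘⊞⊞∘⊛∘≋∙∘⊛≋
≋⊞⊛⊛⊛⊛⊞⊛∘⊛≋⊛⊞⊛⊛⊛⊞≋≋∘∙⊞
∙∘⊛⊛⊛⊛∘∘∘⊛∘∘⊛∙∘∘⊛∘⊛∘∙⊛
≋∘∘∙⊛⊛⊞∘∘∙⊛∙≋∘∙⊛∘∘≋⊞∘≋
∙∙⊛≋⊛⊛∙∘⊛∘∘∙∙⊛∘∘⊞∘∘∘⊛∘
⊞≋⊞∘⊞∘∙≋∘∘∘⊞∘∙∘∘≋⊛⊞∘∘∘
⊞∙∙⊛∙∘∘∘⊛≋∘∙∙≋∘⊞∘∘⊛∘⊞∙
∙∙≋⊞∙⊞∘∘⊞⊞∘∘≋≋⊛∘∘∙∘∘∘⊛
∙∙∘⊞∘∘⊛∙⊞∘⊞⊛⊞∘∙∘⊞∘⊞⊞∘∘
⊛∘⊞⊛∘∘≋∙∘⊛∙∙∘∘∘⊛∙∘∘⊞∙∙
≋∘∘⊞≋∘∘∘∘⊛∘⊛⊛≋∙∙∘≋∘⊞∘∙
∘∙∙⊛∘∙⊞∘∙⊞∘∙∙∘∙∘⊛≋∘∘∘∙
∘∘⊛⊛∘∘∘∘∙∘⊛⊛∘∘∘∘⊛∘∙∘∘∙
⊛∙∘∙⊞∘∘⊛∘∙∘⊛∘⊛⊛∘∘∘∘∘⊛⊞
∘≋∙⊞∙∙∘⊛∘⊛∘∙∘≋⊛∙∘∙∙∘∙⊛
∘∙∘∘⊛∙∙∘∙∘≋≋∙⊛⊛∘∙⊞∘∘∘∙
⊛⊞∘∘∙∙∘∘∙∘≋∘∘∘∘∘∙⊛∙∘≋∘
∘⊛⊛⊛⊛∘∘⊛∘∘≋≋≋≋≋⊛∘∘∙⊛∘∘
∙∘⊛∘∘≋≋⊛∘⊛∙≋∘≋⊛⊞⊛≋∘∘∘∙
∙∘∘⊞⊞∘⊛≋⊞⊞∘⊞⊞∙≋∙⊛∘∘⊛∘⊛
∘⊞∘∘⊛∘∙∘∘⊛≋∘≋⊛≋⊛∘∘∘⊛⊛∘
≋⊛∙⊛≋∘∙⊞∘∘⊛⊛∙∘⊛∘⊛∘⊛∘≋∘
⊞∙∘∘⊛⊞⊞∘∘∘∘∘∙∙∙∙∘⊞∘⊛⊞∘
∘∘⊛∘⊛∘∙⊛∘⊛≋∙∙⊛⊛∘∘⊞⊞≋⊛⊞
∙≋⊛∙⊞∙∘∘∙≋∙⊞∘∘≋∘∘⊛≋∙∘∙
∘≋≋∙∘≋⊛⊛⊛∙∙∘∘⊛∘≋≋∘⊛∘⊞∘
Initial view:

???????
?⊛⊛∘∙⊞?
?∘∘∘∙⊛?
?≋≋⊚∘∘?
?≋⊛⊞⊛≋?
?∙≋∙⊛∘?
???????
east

???????
⊛⊛∘∙⊞∘?
∘∘∘∙⊛∙?
≋≋⊛⊚∘∙?
≋⊛⊞⊛≋∘?
∙≋∙⊛∘∘?
???????

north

???????
?⊛∙∘∙∙?
⊛⊛∘∙⊞∘?
∘∘∘⊚⊛∙?
≋≋⊛∘∘∙?
≋⊛⊞⊛≋∘?
∙≋∙⊛∘∘?

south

?⊛∙∘∙∙?
⊛⊛∘∙⊞∘?
∘∘∘∙⊛∙?
≋≋⊛⊚∘∙?
≋⊛⊞⊛≋∘?
∙≋∙⊛∘∘?
???????

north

???????
?⊛∙∘∙∙?
⊛⊛∘∙⊞∘?
∘∘∘⊚⊛∙?
≋≋⊛∘∘∙?
≋⊛⊞⊛≋∘?
∙≋∙⊛∘∘?

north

???????
?⊛∘∘∘∘?
?⊛∙∘∙∙?
⊛⊛∘⊚⊞∘?
∘∘∘∙⊛∙?
≋≋⊛∘∘∙?
≋⊛⊞⊛≋∘?

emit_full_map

?⊛∘∘∘∘
?⊛∙∘∙∙
⊛⊛∘⊚⊞∘
∘∘∘∙⊛∙
≋≋⊛∘∘∙
≋⊛⊞⊛≋∘
∙≋∙⊛∘∘

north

???????
?∘∘⊛∘∙?
?⊛∘∘∘∘?
?⊛∙⊚∙∙?
⊛⊛∘∙⊞∘?
∘∘∘∙⊛∙?
≋≋⊛∘∘∙?

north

???????
?∙∘⊛≋∘?
?∘∘⊛∘∙?
?⊛∘⊚∘∘?
?⊛∙∘∙∙?
⊛⊛∘∙⊞∘?
∘∘∘∙⊛∙?

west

???????
?∘∙∘⊛≋∘
?∘∘∘⊛∘∙
?⊛⊛⊚∘∘∘
?≋⊛∙∘∙∙
?⊛⊛∘∙⊞∘
?∘∘∘∙⊛∙

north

???????
?≋∙∙∘≋?
?∘∙∘⊛≋∘
?∘∘⊚⊛∘∙
?⊛⊛∘∘∘∘
?≋⊛∙∘∙∙
?⊛⊛∘∙⊞∘

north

???????
?∘∘⊛∙∘?
?≋∙∙∘≋?
?∘∙⊚⊛≋∘
?∘∘∘⊛∘∙
?⊛⊛∘∘∘∘
?≋⊛∙∘∙∙

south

?∘∘⊛∙∘?
?≋∙∙∘≋?
?∘∙∘⊛≋∘
?∘∘⊚⊛∘∙
?⊛⊛∘∘∘∘
?≋⊛∙∘∙∙
?⊛⊛∘∙⊞∘

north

???????
?∘∘⊛∙∘?
?≋∙∙∘≋?
?∘∙⊚⊛≋∘
?∘∘∘⊛∘∙
?⊛⊛∘∘∘∘
?≋⊛∙∘∙∙

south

?∘∘⊛∙∘?
?≋∙∙∘≋?
?∘∙∘⊛≋∘
?∘∘⊚⊛∘∙
?⊛⊛∘∘∘∘
?≋⊛∙∘∙∙
?⊛⊛∘∙⊞∘

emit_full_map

∘∘⊛∙∘?
≋∙∙∘≋?
∘∙∘⊛≋∘
∘∘⊚⊛∘∙
⊛⊛∘∘∘∘
≋⊛∙∘∙∙
⊛⊛∘∙⊞∘
∘∘∘∙⊛∙
≋≋⊛∘∘∙
≋⊛⊞⊛≋∘
∙≋∙⊛∘∘

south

?≋∙∙∘≋?
?∘∙∘⊛≋∘
?∘∘∘⊛∘∙
?⊛⊛⊚∘∘∘
?≋⊛∙∘∙∙
?⊛⊛∘∙⊞∘
?∘∘∘∙⊛∙

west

??≋∙∙∘≋
?∙∘∙∘⊛≋
?∘∘∘∘⊛∘
?∘⊛⊚∘∘∘
?∘≋⊛∙∘∙
?∙⊛⊛∘∙⊞
??∘∘∘∙⊛

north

??∘∘⊛∙∘
?⊛≋∙∙∘≋
?∙∘∙∘⊛≋
?∘∘⊚∘⊛∘
?∘⊛⊛∘∘∘
?∘≋⊛∙∘∙
?∙⊛⊛∘∙⊞

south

?⊛≋∙∙∘≋
?∙∘∙∘⊛≋
?∘∘∘∘⊛∘
?∘⊛⊚∘∘∘
?∘≋⊛∙∘∙
?∙⊛⊛∘∙⊞
??∘∘∘∙⊛

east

⊛≋∙∙∘≋?
∙∘∙∘⊛≋∘
∘∘∘∘⊛∘∙
∘⊛⊛⊚∘∘∘
∘≋⊛∙∘∙∙
∙⊛⊛∘∙⊞∘
?∘∘∘∙⊛∙

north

?∘∘⊛∙∘?
⊛≋∙∙∘≋?
∙∘∙∘⊛≋∘
∘∘∘⊚⊛∘∙
∘⊛⊛∘∘∘∘
∘≋⊛∙∘∙∙
∙⊛⊛∘∙⊞∘

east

∘∘⊛∙∘??
≋∙∙∘≋∘?
∘∙∘⊛≋∘?
∘∘∘⊚∘∙?
⊛⊛∘∘∘∘?
≋⊛∙∘∙∙?
⊛⊛∘∙⊞∘?

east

∘⊛∙∘???
∙∙∘≋∘⊞?
∙∘⊛≋∘∘?
∘∘⊛⊚∙∘?
⊛∘∘∘∘∘?
⊛∙∘∙∙∘?
⊛∘∙⊞∘??

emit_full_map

?∘∘⊛∙∘??
⊛≋∙∙∘≋∘⊞
∙∘∙∘⊛≋∘∘
∘∘∘∘⊛⊚∙∘
∘⊛⊛∘∘∘∘∘
∘≋⊛∙∘∙∙∘
∙⊛⊛∘∙⊞∘?
?∘∘∘∙⊛∙?
?≋≋⊛∘∘∙?
?≋⊛⊞⊛≋∘?
?∙≋∙⊛∘∘?

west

∘∘⊛∙∘??
≋∙∙∘≋∘⊞
∘∙∘⊛≋∘∘
∘∘∘⊚∘∙∘
⊛⊛∘∘∘∘∘
≋⊛∙∘∙∙∘
⊛⊛∘∙⊞∘?

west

?∘∘⊛∙∘?
⊛≋∙∙∘≋∘
∙∘∙∘⊛≋∘
∘∘∘⊚⊛∘∙
∘⊛⊛∘∘∘∘
∘≋⊛∙∘∙∙
∙⊛⊛∘∙⊞∘

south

⊛≋∙∙∘≋∘
∙∘∙∘⊛≋∘
∘∘∘∘⊛∘∙
∘⊛⊛⊚∘∘∘
∘≋⊛∙∘∙∙
∙⊛⊛∘∙⊞∘
?∘∘∘∙⊛∙

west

?⊛≋∙∙∘≋
?∙∘∙∘⊛≋
?∘∘∘∘⊛∘
?∘⊛⊚∘∘∘
?∘≋⊛∙∘∙
?∙⊛⊛∘∙⊞
??∘∘∘∙⊛

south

?∙∘∙∘⊛≋
?∘∘∘∘⊛∘
?∘⊛⊛∘∘∘
?∘≋⊚∙∘∙
?∙⊛⊛∘∙⊞
?∘∘∘∘∙⊛
??≋≋⊛∘∘

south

?∘∘∘∘⊛∘
?∘⊛⊛∘∘∘
?∘≋⊛∙∘∙
?∙⊛⊚∘∙⊞
?∘∘∘∘∙⊛
?≋≋≋⊛∘∘
??≋⊛⊞⊛≋

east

∘∘∘∘⊛∘∙
∘⊛⊛∘∘∘∘
∘≋⊛∙∘∙∙
∙⊛⊛⊚∙⊞∘
∘∘∘∘∙⊛∙
≋≋≋⊛∘∘∙
?≋⊛⊞⊛≋∘

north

∙∘∙∘⊛≋∘
∘∘∘∘⊛∘∙
∘⊛⊛∘∘∘∘
∘≋⊛⊚∘∙∙
∙⊛⊛∘∙⊞∘
∘∘∘∘∙⊛∙
≋≋≋⊛∘∘∙

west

?∙∘∙∘⊛≋
?∘∘∘∘⊛∘
?∘⊛⊛∘∘∘
?∘≋⊚∙∘∙
?∙⊛⊛∘∙⊞
?∘∘∘∘∙⊛
?≋≋≋⊛∘∘

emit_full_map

?∘∘⊛∙∘??
⊛≋∙∙∘≋∘⊞
∙∘∙∘⊛≋∘∘
∘∘∘∘⊛∘∙∘
∘⊛⊛∘∘∘∘∘
∘≋⊚∙∘∙∙∘
∙⊛⊛∘∙⊞∘?
∘∘∘∘∙⊛∙?
≋≋≋⊛∘∘∙?
?≋⊛⊞⊛≋∘?
?∙≋∙⊛∘∘?

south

?∘∘∘∘⊛∘
?∘⊛⊛∘∘∘
?∘≋⊛∙∘∙
?∙⊛⊚∘∙⊞
?∘∘∘∘∙⊛
?≋≋≋⊛∘∘
??≋⊛⊞⊛≋

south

?∘⊛⊛∘∘∘
?∘≋⊛∙∘∙
?∙⊛⊛∘∙⊞
?∘∘⊚∘∙⊛
?≋≋≋⊛∘∘
?∘≋⊛⊞⊛≋
??∙≋∙⊛∘

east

∘⊛⊛∘∘∘∘
∘≋⊛∙∘∙∙
∙⊛⊛∘∙⊞∘
∘∘∘⊚∙⊛∙
≋≋≋⊛∘∘∙
∘≋⊛⊞⊛≋∘
?∙≋∙⊛∘∘

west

?∘⊛⊛∘∘∘
?∘≋⊛∙∘∙
?∙⊛⊛∘∙⊞
?∘∘⊚∘∙⊛
?≋≋≋⊛∘∘
?∘≋⊛⊞⊛≋
??∙≋∙⊛∘

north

?∘∘∘∘⊛∘
?∘⊛⊛∘∘∘
?∘≋⊛∙∘∙
?∙⊛⊚∘∙⊞
?∘∘∘∘∙⊛
?≋≋≋⊛∘∘
?∘≋⊛⊞⊛≋

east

∘∘∘∘⊛∘∙
∘⊛⊛∘∘∘∘
∘≋⊛∙∘∙∙
∙⊛⊛⊚∙⊞∘
∘∘∘∘∙⊛∙
≋≋≋⊛∘∘∙
∘≋⊛⊞⊛≋∘

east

∘∘∘⊛∘∙∘
⊛⊛∘∘∘∘∘
≋⊛∙∘∙∙∘
⊛⊛∘⊚⊞∘?
∘∘∘∙⊛∙?
≋≋⊛∘∘∙?
≋⊛⊞⊛≋∘?

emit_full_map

?∘∘⊛∙∘??
⊛≋∙∙∘≋∘⊞
∙∘∙∘⊛≋∘∘
∘∘∘∘⊛∘∙∘
∘⊛⊛∘∘∘∘∘
∘≋⊛∙∘∙∙∘
∙⊛⊛∘⊚⊞∘?
∘∘∘∘∙⊛∙?
≋≋≋⊛∘∘∙?
∘≋⊛⊞⊛≋∘?
?∙≋∙⊛∘∘?

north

∘∙∘⊛≋∘∘
∘∘∘⊛∘∙∘
⊛⊛∘∘∘∘∘
≋⊛∙⊚∙∙∘
⊛⊛∘∙⊞∘?
∘∘∘∙⊛∙?
≋≋⊛∘∘∙?

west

∙∘∙∘⊛≋∘
∘∘∘∘⊛∘∙
∘⊛⊛∘∘∘∘
∘≋⊛⊚∘∙∙
∙⊛⊛∘∙⊞∘
∘∘∘∘∙⊛∙
≋≋≋⊛∘∘∙

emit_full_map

?∘∘⊛∙∘??
⊛≋∙∙∘≋∘⊞
∙∘∙∘⊛≋∘∘
∘∘∘∘⊛∘∙∘
∘⊛⊛∘∘∘∘∘
∘≋⊛⊚∘∙∙∘
∙⊛⊛∘∙⊞∘?
∘∘∘∘∙⊛∙?
≋≋≋⊛∘∘∙?
∘≋⊛⊞⊛≋∘?
?∙≋∙⊛∘∘?


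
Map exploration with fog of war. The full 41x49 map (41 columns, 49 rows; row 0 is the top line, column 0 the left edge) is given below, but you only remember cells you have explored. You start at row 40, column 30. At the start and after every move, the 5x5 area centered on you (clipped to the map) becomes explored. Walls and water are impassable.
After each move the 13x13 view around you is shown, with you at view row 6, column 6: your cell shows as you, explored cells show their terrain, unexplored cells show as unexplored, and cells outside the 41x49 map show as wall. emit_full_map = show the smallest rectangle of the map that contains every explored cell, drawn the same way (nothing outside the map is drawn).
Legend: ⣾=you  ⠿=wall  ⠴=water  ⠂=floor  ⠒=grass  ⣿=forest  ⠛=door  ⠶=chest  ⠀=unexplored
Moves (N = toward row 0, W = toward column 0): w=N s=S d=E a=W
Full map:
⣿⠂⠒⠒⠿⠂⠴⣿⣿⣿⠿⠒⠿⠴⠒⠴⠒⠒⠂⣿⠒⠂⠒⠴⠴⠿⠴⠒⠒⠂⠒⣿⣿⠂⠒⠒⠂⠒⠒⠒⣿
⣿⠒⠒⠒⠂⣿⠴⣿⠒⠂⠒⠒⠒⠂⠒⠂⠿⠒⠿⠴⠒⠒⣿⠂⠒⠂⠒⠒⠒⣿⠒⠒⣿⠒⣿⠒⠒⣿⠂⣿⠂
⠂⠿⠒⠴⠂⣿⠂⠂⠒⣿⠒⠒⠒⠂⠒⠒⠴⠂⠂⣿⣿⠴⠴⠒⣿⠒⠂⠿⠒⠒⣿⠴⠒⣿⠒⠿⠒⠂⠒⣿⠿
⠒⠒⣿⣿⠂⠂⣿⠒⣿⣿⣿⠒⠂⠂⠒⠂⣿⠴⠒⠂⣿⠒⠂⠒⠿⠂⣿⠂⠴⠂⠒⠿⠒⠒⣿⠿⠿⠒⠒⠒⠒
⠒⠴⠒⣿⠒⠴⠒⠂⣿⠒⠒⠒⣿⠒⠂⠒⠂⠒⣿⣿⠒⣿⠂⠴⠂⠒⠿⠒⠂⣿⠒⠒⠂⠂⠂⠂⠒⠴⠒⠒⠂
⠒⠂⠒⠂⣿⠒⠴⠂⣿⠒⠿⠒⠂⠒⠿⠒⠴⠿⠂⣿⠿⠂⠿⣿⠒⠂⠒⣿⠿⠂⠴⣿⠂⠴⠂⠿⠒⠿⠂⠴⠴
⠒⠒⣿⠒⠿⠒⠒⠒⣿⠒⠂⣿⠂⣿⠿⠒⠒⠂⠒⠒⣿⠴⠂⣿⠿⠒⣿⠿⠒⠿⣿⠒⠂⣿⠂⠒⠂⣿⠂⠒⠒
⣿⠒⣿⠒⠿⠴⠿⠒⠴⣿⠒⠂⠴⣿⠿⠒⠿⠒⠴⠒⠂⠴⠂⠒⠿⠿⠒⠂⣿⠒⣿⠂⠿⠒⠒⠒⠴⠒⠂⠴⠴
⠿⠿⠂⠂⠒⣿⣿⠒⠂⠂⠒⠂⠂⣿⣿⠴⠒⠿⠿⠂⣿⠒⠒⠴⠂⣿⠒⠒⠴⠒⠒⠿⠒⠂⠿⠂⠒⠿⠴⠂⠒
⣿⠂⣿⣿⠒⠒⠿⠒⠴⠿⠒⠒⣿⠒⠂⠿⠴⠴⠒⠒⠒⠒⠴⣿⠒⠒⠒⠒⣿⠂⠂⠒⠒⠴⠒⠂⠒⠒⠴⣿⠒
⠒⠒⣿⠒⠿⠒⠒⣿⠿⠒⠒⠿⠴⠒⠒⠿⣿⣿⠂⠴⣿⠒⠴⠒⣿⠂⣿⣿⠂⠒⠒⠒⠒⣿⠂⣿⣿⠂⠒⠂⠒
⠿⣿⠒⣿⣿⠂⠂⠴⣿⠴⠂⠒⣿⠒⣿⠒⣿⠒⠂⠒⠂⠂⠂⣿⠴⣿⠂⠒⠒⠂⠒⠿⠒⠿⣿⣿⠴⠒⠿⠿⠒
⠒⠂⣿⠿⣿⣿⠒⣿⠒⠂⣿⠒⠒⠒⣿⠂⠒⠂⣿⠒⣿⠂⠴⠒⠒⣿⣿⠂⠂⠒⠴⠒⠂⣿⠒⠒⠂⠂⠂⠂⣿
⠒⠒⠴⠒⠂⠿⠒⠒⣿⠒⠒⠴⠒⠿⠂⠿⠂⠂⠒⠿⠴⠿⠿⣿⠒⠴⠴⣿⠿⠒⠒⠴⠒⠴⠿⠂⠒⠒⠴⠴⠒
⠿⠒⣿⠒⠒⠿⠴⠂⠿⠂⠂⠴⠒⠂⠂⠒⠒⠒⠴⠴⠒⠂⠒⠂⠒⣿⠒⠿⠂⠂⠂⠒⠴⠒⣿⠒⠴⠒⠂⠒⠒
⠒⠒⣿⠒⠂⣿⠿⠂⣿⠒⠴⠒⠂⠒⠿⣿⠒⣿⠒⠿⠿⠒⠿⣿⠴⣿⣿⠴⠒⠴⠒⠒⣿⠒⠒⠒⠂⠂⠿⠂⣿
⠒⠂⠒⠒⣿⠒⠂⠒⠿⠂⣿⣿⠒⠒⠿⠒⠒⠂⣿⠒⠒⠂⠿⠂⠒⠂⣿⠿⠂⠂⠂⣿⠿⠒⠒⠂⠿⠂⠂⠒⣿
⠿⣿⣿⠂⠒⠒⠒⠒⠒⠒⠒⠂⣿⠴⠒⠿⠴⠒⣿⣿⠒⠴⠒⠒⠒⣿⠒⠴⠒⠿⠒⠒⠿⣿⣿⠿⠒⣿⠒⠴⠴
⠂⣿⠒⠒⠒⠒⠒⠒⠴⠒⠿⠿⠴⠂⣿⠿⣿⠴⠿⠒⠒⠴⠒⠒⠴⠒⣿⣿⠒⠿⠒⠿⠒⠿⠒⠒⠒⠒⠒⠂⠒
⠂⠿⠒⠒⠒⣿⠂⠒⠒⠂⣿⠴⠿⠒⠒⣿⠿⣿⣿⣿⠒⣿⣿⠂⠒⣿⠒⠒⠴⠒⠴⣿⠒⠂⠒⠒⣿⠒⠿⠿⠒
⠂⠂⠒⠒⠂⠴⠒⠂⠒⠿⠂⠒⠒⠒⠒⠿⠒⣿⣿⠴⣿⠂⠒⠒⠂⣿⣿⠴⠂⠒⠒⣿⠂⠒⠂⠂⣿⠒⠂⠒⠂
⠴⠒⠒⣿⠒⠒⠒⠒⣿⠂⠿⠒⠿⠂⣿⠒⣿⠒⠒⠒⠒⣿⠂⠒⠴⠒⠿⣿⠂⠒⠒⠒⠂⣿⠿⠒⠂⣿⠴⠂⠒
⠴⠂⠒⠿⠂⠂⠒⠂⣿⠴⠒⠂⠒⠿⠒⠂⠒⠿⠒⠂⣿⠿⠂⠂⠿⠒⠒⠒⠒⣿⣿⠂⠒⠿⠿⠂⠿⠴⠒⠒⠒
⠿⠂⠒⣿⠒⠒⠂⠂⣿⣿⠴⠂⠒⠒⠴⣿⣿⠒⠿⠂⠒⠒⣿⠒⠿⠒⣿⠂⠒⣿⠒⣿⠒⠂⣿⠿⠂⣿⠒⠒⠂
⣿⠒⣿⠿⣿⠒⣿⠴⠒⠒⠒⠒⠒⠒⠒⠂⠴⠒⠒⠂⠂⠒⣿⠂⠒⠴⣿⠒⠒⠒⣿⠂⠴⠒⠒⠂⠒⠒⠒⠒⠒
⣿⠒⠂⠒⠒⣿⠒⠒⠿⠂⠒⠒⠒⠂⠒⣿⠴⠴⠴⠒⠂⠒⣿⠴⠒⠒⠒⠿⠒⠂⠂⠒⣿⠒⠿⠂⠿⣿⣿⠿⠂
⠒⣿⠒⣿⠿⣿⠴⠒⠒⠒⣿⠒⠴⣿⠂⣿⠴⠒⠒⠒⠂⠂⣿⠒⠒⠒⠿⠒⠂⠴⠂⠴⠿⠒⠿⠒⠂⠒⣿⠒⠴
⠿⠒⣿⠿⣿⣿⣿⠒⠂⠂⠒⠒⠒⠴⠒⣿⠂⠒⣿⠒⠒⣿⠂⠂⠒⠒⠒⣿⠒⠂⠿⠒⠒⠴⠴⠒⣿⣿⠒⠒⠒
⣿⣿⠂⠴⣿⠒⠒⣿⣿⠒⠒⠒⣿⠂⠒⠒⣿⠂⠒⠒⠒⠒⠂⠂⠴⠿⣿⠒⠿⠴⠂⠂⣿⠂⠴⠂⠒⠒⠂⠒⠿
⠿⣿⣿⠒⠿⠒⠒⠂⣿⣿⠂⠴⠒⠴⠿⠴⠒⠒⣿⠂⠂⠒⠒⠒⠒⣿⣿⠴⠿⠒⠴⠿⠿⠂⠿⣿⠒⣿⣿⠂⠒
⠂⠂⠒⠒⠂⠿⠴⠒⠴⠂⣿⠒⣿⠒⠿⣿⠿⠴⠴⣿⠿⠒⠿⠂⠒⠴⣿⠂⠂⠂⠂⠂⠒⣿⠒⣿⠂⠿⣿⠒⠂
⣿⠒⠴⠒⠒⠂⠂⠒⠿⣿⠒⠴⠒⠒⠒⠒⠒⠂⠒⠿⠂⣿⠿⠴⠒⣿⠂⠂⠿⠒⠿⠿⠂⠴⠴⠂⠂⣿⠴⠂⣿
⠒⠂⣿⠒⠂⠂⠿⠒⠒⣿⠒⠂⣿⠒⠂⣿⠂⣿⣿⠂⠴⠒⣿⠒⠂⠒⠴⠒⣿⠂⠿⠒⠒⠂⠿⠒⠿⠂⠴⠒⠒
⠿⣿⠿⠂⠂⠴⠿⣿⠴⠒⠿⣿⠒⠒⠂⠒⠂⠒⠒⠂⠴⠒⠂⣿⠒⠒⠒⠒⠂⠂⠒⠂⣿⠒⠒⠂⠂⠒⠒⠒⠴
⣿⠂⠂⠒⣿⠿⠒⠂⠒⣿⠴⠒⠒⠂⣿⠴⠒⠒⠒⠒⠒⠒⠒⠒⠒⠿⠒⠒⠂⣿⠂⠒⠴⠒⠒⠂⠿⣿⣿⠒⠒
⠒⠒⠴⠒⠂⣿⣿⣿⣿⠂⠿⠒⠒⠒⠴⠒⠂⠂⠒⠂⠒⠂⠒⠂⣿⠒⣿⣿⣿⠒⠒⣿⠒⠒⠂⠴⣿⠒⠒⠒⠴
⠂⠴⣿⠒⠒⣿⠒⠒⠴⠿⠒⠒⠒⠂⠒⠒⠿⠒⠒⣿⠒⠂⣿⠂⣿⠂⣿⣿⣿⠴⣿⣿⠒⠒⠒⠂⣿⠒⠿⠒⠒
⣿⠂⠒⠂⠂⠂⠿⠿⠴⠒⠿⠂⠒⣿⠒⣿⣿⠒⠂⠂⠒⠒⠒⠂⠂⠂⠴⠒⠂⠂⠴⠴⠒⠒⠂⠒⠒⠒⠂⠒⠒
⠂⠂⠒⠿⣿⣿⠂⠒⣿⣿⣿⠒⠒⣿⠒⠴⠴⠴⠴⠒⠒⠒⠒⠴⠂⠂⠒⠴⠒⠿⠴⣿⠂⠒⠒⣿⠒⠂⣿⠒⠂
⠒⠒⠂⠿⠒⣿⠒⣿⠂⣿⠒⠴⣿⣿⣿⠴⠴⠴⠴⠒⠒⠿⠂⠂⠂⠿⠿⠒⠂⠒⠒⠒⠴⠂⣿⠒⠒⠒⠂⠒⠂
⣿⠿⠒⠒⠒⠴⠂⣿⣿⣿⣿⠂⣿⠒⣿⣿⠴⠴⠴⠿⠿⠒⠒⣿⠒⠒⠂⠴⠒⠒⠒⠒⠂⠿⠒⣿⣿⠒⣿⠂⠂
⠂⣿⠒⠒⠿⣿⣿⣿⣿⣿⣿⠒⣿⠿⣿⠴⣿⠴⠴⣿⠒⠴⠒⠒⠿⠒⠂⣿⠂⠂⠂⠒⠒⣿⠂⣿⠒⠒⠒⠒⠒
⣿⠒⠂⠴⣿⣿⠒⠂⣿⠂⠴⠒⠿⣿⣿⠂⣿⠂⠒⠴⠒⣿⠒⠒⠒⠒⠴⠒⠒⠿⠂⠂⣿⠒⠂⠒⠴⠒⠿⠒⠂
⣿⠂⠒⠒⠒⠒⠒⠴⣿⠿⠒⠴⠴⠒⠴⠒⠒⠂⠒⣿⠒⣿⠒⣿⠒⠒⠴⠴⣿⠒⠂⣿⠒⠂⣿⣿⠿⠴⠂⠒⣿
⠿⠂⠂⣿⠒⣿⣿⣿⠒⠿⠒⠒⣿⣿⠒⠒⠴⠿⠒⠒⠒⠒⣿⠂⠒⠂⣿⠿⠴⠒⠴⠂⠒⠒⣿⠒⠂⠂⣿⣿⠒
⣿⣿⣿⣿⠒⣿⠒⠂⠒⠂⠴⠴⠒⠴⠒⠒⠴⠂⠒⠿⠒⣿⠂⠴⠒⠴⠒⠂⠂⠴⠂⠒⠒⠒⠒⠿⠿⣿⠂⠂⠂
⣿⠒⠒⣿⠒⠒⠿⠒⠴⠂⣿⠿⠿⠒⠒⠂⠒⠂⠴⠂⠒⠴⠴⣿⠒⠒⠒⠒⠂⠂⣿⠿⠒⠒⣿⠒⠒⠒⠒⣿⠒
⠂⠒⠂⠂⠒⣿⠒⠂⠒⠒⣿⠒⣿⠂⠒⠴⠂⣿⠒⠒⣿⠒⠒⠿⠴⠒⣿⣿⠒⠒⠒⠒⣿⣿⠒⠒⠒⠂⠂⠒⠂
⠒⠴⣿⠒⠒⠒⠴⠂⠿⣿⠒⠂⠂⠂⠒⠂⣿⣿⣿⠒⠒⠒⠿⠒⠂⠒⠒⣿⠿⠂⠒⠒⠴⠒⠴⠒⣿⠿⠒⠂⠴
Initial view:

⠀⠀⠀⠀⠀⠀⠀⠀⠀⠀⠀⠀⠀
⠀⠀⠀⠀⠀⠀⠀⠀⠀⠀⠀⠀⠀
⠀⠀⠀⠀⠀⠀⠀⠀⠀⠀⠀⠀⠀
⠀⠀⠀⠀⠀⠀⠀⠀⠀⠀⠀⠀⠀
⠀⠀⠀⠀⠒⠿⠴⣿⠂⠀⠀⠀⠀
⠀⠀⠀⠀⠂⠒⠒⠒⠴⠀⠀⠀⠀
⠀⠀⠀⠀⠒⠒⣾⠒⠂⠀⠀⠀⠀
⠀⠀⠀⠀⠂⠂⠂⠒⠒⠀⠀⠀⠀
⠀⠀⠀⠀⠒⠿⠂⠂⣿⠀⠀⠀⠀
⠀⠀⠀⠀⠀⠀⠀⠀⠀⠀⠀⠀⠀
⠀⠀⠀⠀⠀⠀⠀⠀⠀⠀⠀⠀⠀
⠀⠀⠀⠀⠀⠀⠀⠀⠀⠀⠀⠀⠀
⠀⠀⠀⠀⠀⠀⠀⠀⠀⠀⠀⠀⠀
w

⠀⠀⠀⠀⠀⠀⠀⠀⠀⠀⠀⠀⠀
⠀⠀⠀⠀⠀⠀⠀⠀⠀⠀⠀⠀⠀
⠀⠀⠀⠀⠀⠀⠀⠀⠀⠀⠀⠀⠀
⠀⠀⠀⠀⠀⠀⠀⠀⠀⠀⠀⠀⠀
⠀⠀⠀⠀⠂⠂⠴⠴⠒⠀⠀⠀⠀
⠀⠀⠀⠀⠒⠿⠴⣿⠂⠀⠀⠀⠀
⠀⠀⠀⠀⠂⠒⣾⠒⠴⠀⠀⠀⠀
⠀⠀⠀⠀⠒⠒⠒⠒⠂⠀⠀⠀⠀
⠀⠀⠀⠀⠂⠂⠂⠒⠒⠀⠀⠀⠀
⠀⠀⠀⠀⠒⠿⠂⠂⣿⠀⠀⠀⠀
⠀⠀⠀⠀⠀⠀⠀⠀⠀⠀⠀⠀⠀
⠀⠀⠀⠀⠀⠀⠀⠀⠀⠀⠀⠀⠀
⠀⠀⠀⠀⠀⠀⠀⠀⠀⠀⠀⠀⠀

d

⠀⠀⠀⠀⠀⠀⠀⠀⠀⠀⠀⠀⠀
⠀⠀⠀⠀⠀⠀⠀⠀⠀⠀⠀⠀⠀
⠀⠀⠀⠀⠀⠀⠀⠀⠀⠀⠀⠀⠀
⠀⠀⠀⠀⠀⠀⠀⠀⠀⠀⠀⠀⠀
⠀⠀⠀⠂⠂⠴⠴⠒⠒⠀⠀⠀⠀
⠀⠀⠀⠒⠿⠴⣿⠂⠒⠀⠀⠀⠀
⠀⠀⠀⠂⠒⠒⣾⠴⠂⠀⠀⠀⠀
⠀⠀⠀⠒⠒⠒⠒⠂⠿⠀⠀⠀⠀
⠀⠀⠀⠂⠂⠂⠒⠒⣿⠀⠀⠀⠀
⠀⠀⠀⠒⠿⠂⠂⣿⠀⠀⠀⠀⠀
⠀⠀⠀⠀⠀⠀⠀⠀⠀⠀⠀⠀⠀
⠀⠀⠀⠀⠀⠀⠀⠀⠀⠀⠀⠀⠀
⠀⠀⠀⠀⠀⠀⠀⠀⠀⠀⠀⠀⠀

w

⠀⠀⠀⠀⠀⠀⠀⠀⠀⠀⠀⠀⠀
⠀⠀⠀⠀⠀⠀⠀⠀⠀⠀⠀⠀⠀
⠀⠀⠀⠀⠀⠀⠀⠀⠀⠀⠀⠀⠀
⠀⠀⠀⠀⠀⠀⠀⠀⠀⠀⠀⠀⠀
⠀⠀⠀⠀⠴⣿⣿⠒⠒⠀⠀⠀⠀
⠀⠀⠀⠂⠂⠴⠴⠒⠒⠀⠀⠀⠀
⠀⠀⠀⠒⠿⠴⣾⠂⠒⠀⠀⠀⠀
⠀⠀⠀⠂⠒⠒⠒⠴⠂⠀⠀⠀⠀
⠀⠀⠀⠒⠒⠒⠒⠂⠿⠀⠀⠀⠀
⠀⠀⠀⠂⠂⠂⠒⠒⣿⠀⠀⠀⠀
⠀⠀⠀⠒⠿⠂⠂⣿⠀⠀⠀⠀⠀
⠀⠀⠀⠀⠀⠀⠀⠀⠀⠀⠀⠀⠀
⠀⠀⠀⠀⠀⠀⠀⠀⠀⠀⠀⠀⠀

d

⠀⠀⠀⠀⠀⠀⠀⠀⠀⠀⠀⠀⠀
⠀⠀⠀⠀⠀⠀⠀⠀⠀⠀⠀⠀⠀
⠀⠀⠀⠀⠀⠀⠀⠀⠀⠀⠀⠀⠀
⠀⠀⠀⠀⠀⠀⠀⠀⠀⠀⠀⠀⠀
⠀⠀⠀⠴⣿⣿⠒⠒⠒⠀⠀⠀⠀
⠀⠀⠂⠂⠴⠴⠒⠒⠂⠀⠀⠀⠀
⠀⠀⠒⠿⠴⣿⣾⠒⠒⠀⠀⠀⠀
⠀⠀⠂⠒⠒⠒⠴⠂⣿⠀⠀⠀⠀
⠀⠀⠒⠒⠒⠒⠂⠿⠒⠀⠀⠀⠀
⠀⠀⠂⠂⠂⠒⠒⣿⠀⠀⠀⠀⠀
⠀⠀⠒⠿⠂⠂⣿⠀⠀⠀⠀⠀⠀
⠀⠀⠀⠀⠀⠀⠀⠀⠀⠀⠀⠀⠀
⠀⠀⠀⠀⠀⠀⠀⠀⠀⠀⠀⠀⠀

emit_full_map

⠀⠴⣿⣿⠒⠒⠒
⠂⠂⠴⠴⠒⠒⠂
⠒⠿⠴⣿⣾⠒⠒
⠂⠒⠒⠒⠴⠂⣿
⠒⠒⠒⠒⠂⠿⠒
⠂⠂⠂⠒⠒⣿⠀
⠒⠿⠂⠂⣿⠀⠀

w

⠀⠀⠀⠀⠀⠀⠀⠀⠀⠀⠀⠀⠀
⠀⠀⠀⠀⠀⠀⠀⠀⠀⠀⠀⠀⠀
⠀⠀⠀⠀⠀⠀⠀⠀⠀⠀⠀⠀⠀
⠀⠀⠀⠀⠀⠀⠀⠀⠀⠀⠀⠀⠀
⠀⠀⠀⠀⠒⣿⠒⠒⠂⠀⠀⠀⠀
⠀⠀⠀⠴⣿⣿⠒⠒⠒⠀⠀⠀⠀
⠀⠀⠂⠂⠴⠴⣾⠒⠂⠀⠀⠀⠀
⠀⠀⠒⠿⠴⣿⠂⠒⠒⠀⠀⠀⠀
⠀⠀⠂⠒⠒⠒⠴⠂⣿⠀⠀⠀⠀
⠀⠀⠒⠒⠒⠒⠂⠿⠒⠀⠀⠀⠀
⠀⠀⠂⠂⠂⠒⠒⣿⠀⠀⠀⠀⠀
⠀⠀⠒⠿⠂⠂⣿⠀⠀⠀⠀⠀⠀
⠀⠀⠀⠀⠀⠀⠀⠀⠀⠀⠀⠀⠀

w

⠀⠀⠀⠀⠀⠀⠀⠀⠀⠀⠀⠀⠀
⠀⠀⠀⠀⠀⠀⠀⠀⠀⠀⠀⠀⠀
⠀⠀⠀⠀⠀⠀⠀⠀⠀⠀⠀⠀⠀
⠀⠀⠀⠀⠀⠀⠀⠀⠀⠀⠀⠀⠀
⠀⠀⠀⠀⠂⠒⠴⠒⠒⠀⠀⠀⠀
⠀⠀⠀⠀⠒⣿⠒⠒⠂⠀⠀⠀⠀
⠀⠀⠀⠴⣿⣿⣾⠒⠒⠀⠀⠀⠀
⠀⠀⠂⠂⠴⠴⠒⠒⠂⠀⠀⠀⠀
⠀⠀⠒⠿⠴⣿⠂⠒⠒⠀⠀⠀⠀
⠀⠀⠂⠒⠒⠒⠴⠂⣿⠀⠀⠀⠀
⠀⠀⠒⠒⠒⠒⠂⠿⠒⠀⠀⠀⠀
⠀⠀⠂⠂⠂⠒⠒⣿⠀⠀⠀⠀⠀
⠀⠀⠒⠿⠂⠂⣿⠀⠀⠀⠀⠀⠀

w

⠀⠀⠀⠀⠀⠀⠀⠀⠀⠀⠀⠀⠀
⠀⠀⠀⠀⠀⠀⠀⠀⠀⠀⠀⠀⠀
⠀⠀⠀⠀⠀⠀⠀⠀⠀⠀⠀⠀⠀
⠀⠀⠀⠀⠀⠀⠀⠀⠀⠀⠀⠀⠀
⠀⠀⠀⠀⠒⠂⣿⠒⠒⠀⠀⠀⠀
⠀⠀⠀⠀⠂⠒⠴⠒⠒⠀⠀⠀⠀
⠀⠀⠀⠀⠒⣿⣾⠒⠂⠀⠀⠀⠀
⠀⠀⠀⠴⣿⣿⠒⠒⠒⠀⠀⠀⠀
⠀⠀⠂⠂⠴⠴⠒⠒⠂⠀⠀⠀⠀
⠀⠀⠒⠿⠴⣿⠂⠒⠒⠀⠀⠀⠀
⠀⠀⠂⠒⠒⠒⠴⠂⣿⠀⠀⠀⠀
⠀⠀⠒⠒⠒⠒⠂⠿⠒⠀⠀⠀⠀
⠀⠀⠂⠂⠂⠒⠒⣿⠀⠀⠀⠀⠀

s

⠀⠀⠀⠀⠀⠀⠀⠀⠀⠀⠀⠀⠀
⠀⠀⠀⠀⠀⠀⠀⠀⠀⠀⠀⠀⠀
⠀⠀⠀⠀⠀⠀⠀⠀⠀⠀⠀⠀⠀
⠀⠀⠀⠀⠒⠂⣿⠒⠒⠀⠀⠀⠀
⠀⠀⠀⠀⠂⠒⠴⠒⠒⠀⠀⠀⠀
⠀⠀⠀⠀⠒⣿⠒⠒⠂⠀⠀⠀⠀
⠀⠀⠀⠴⣿⣿⣾⠒⠒⠀⠀⠀⠀
⠀⠀⠂⠂⠴⠴⠒⠒⠂⠀⠀⠀⠀
⠀⠀⠒⠿⠴⣿⠂⠒⠒⠀⠀⠀⠀
⠀⠀⠂⠒⠒⠒⠴⠂⣿⠀⠀⠀⠀
⠀⠀⠒⠒⠒⠒⠂⠿⠒⠀⠀⠀⠀
⠀⠀⠂⠂⠂⠒⠒⣿⠀⠀⠀⠀⠀
⠀⠀⠒⠿⠂⠂⣿⠀⠀⠀⠀⠀⠀

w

⠀⠀⠀⠀⠀⠀⠀⠀⠀⠀⠀⠀⠀
⠀⠀⠀⠀⠀⠀⠀⠀⠀⠀⠀⠀⠀
⠀⠀⠀⠀⠀⠀⠀⠀⠀⠀⠀⠀⠀
⠀⠀⠀⠀⠀⠀⠀⠀⠀⠀⠀⠀⠀
⠀⠀⠀⠀⠒⠂⣿⠒⠒⠀⠀⠀⠀
⠀⠀⠀⠀⠂⠒⠴⠒⠒⠀⠀⠀⠀
⠀⠀⠀⠀⠒⣿⣾⠒⠂⠀⠀⠀⠀
⠀⠀⠀⠴⣿⣿⠒⠒⠒⠀⠀⠀⠀
⠀⠀⠂⠂⠴⠴⠒⠒⠂⠀⠀⠀⠀
⠀⠀⠒⠿⠴⣿⠂⠒⠒⠀⠀⠀⠀
⠀⠀⠂⠒⠒⠒⠴⠂⣿⠀⠀⠀⠀
⠀⠀⠒⠒⠒⠒⠂⠿⠒⠀⠀⠀⠀
⠀⠀⠂⠂⠂⠒⠒⣿⠀⠀⠀⠀⠀

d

⠀⠀⠀⠀⠀⠀⠀⠀⠀⠀⠀⠀⠀
⠀⠀⠀⠀⠀⠀⠀⠀⠀⠀⠀⠀⠀
⠀⠀⠀⠀⠀⠀⠀⠀⠀⠀⠀⠀⠀
⠀⠀⠀⠀⠀⠀⠀⠀⠀⠀⠀⠀⠀
⠀⠀⠀⠒⠂⣿⠒⠒⠂⠀⠀⠀⠀
⠀⠀⠀⠂⠒⠴⠒⠒⠂⠀⠀⠀⠀
⠀⠀⠀⠒⣿⠒⣾⠂⠴⠀⠀⠀⠀
⠀⠀⠴⣿⣿⠒⠒⠒⠂⠀⠀⠀⠀
⠀⠂⠂⠴⠴⠒⠒⠂⠒⠀⠀⠀⠀
⠀⠒⠿⠴⣿⠂⠒⠒⠀⠀⠀⠀⠀
⠀⠂⠒⠒⠒⠴⠂⣿⠀⠀⠀⠀⠀
⠀⠒⠒⠒⠒⠂⠿⠒⠀⠀⠀⠀⠀
⠀⠂⠂⠂⠒⠒⣿⠀⠀⠀⠀⠀⠀

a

⠀⠀⠀⠀⠀⠀⠀⠀⠀⠀⠀⠀⠀
⠀⠀⠀⠀⠀⠀⠀⠀⠀⠀⠀⠀⠀
⠀⠀⠀⠀⠀⠀⠀⠀⠀⠀⠀⠀⠀
⠀⠀⠀⠀⠀⠀⠀⠀⠀⠀⠀⠀⠀
⠀⠀⠀⠀⠒⠂⣿⠒⠒⠂⠀⠀⠀
⠀⠀⠀⠀⠂⠒⠴⠒⠒⠂⠀⠀⠀
⠀⠀⠀⠀⠒⣿⣾⠒⠂⠴⠀⠀⠀
⠀⠀⠀⠴⣿⣿⠒⠒⠒⠂⠀⠀⠀
⠀⠀⠂⠂⠴⠴⠒⠒⠂⠒⠀⠀⠀
⠀⠀⠒⠿⠴⣿⠂⠒⠒⠀⠀⠀⠀
⠀⠀⠂⠒⠒⠒⠴⠂⣿⠀⠀⠀⠀
⠀⠀⠒⠒⠒⠒⠂⠿⠒⠀⠀⠀⠀
⠀⠀⠂⠂⠂⠒⠒⣿⠀⠀⠀⠀⠀

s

⠀⠀⠀⠀⠀⠀⠀⠀⠀⠀⠀⠀⠀
⠀⠀⠀⠀⠀⠀⠀⠀⠀⠀⠀⠀⠀
⠀⠀⠀⠀⠀⠀⠀⠀⠀⠀⠀⠀⠀
⠀⠀⠀⠀⠒⠂⣿⠒⠒⠂⠀⠀⠀
⠀⠀⠀⠀⠂⠒⠴⠒⠒⠂⠀⠀⠀
⠀⠀⠀⠀⠒⣿⠒⠒⠂⠴⠀⠀⠀
⠀⠀⠀⠴⣿⣿⣾⠒⠒⠂⠀⠀⠀
⠀⠀⠂⠂⠴⠴⠒⠒⠂⠒⠀⠀⠀
⠀⠀⠒⠿⠴⣿⠂⠒⠒⠀⠀⠀⠀
⠀⠀⠂⠒⠒⠒⠴⠂⣿⠀⠀⠀⠀
⠀⠀⠒⠒⠒⠒⠂⠿⠒⠀⠀⠀⠀
⠀⠀⠂⠂⠂⠒⠒⣿⠀⠀⠀⠀⠀
⠀⠀⠒⠿⠂⠂⣿⠀⠀⠀⠀⠀⠀

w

⠀⠀⠀⠀⠀⠀⠀⠀⠀⠀⠀⠀⠀
⠀⠀⠀⠀⠀⠀⠀⠀⠀⠀⠀⠀⠀
⠀⠀⠀⠀⠀⠀⠀⠀⠀⠀⠀⠀⠀
⠀⠀⠀⠀⠀⠀⠀⠀⠀⠀⠀⠀⠀
⠀⠀⠀⠀⠒⠂⣿⠒⠒⠂⠀⠀⠀
⠀⠀⠀⠀⠂⠒⠴⠒⠒⠂⠀⠀⠀
⠀⠀⠀⠀⠒⣿⣾⠒⠂⠴⠀⠀⠀
⠀⠀⠀⠴⣿⣿⠒⠒⠒⠂⠀⠀⠀
⠀⠀⠂⠂⠴⠴⠒⠒⠂⠒⠀⠀⠀
⠀⠀⠒⠿⠴⣿⠂⠒⠒⠀⠀⠀⠀
⠀⠀⠂⠒⠒⠒⠴⠂⣿⠀⠀⠀⠀
⠀⠀⠒⠒⠒⠒⠂⠿⠒⠀⠀⠀⠀
⠀⠀⠂⠂⠂⠒⠒⣿⠀⠀⠀⠀⠀

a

⠀⠀⠀⠀⠀⠀⠀⠀⠀⠀⠀⠀⠀
⠀⠀⠀⠀⠀⠀⠀⠀⠀⠀⠀⠀⠀
⠀⠀⠀⠀⠀⠀⠀⠀⠀⠀⠀⠀⠀
⠀⠀⠀⠀⠀⠀⠀⠀⠀⠀⠀⠀⠀
⠀⠀⠀⠀⠂⠒⠂⣿⠒⠒⠂⠀⠀
⠀⠀⠀⠀⣿⠂⠒⠴⠒⠒⠂⠀⠀
⠀⠀⠀⠀⠒⠒⣾⠒⠒⠂⠴⠀⠀
⠀⠀⠀⠀⠴⣿⣿⠒⠒⠒⠂⠀⠀
⠀⠀⠀⠂⠂⠴⠴⠒⠒⠂⠒⠀⠀
⠀⠀⠀⠒⠿⠴⣿⠂⠒⠒⠀⠀⠀
⠀⠀⠀⠂⠒⠒⠒⠴⠂⣿⠀⠀⠀
⠀⠀⠀⠒⠒⠒⠒⠂⠿⠒⠀⠀⠀
⠀⠀⠀⠂⠂⠂⠒⠒⣿⠀⠀⠀⠀

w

⠀⠀⠀⠀⠀⠀⠀⠀⠀⠀⠀⠀⠀
⠀⠀⠀⠀⠀⠀⠀⠀⠀⠀⠀⠀⠀
⠀⠀⠀⠀⠀⠀⠀⠀⠀⠀⠀⠀⠀
⠀⠀⠀⠀⠀⠀⠀⠀⠀⠀⠀⠀⠀
⠀⠀⠀⠀⠂⠿⠒⠒⠂⠀⠀⠀⠀
⠀⠀⠀⠀⠂⠒⠂⣿⠒⠒⠂⠀⠀
⠀⠀⠀⠀⣿⠂⣾⠴⠒⠒⠂⠀⠀
⠀⠀⠀⠀⠒⠒⣿⠒⠒⠂⠴⠀⠀
⠀⠀⠀⠀⠴⣿⣿⠒⠒⠒⠂⠀⠀
⠀⠀⠀⠂⠂⠴⠴⠒⠒⠂⠒⠀⠀
⠀⠀⠀⠒⠿⠴⣿⠂⠒⠒⠀⠀⠀
⠀⠀⠀⠂⠒⠒⠒⠴⠂⣿⠀⠀⠀
⠀⠀⠀⠒⠒⠒⠒⠂⠿⠒⠀⠀⠀

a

⠀⠀⠀⠀⠀⠀⠀⠀⠀⠀⠀⠀⠀
⠀⠀⠀⠀⠀⠀⠀⠀⠀⠀⠀⠀⠀
⠀⠀⠀⠀⠀⠀⠀⠀⠀⠀⠀⠀⠀
⠀⠀⠀⠀⠀⠀⠀⠀⠀⠀⠀⠀⠀
⠀⠀⠀⠀⣿⠂⠿⠒⠒⠂⠀⠀⠀
⠀⠀⠀⠀⠂⠂⠒⠂⣿⠒⠒⠂⠀
⠀⠀⠀⠀⠂⣿⣾⠒⠴⠒⠒⠂⠀
⠀⠀⠀⠀⣿⠒⠒⣿⠒⠒⠂⠴⠀
⠀⠀⠀⠀⣿⠴⣿⣿⠒⠒⠒⠂⠀
⠀⠀⠀⠀⠂⠂⠴⠴⠒⠒⠂⠒⠀
⠀⠀⠀⠀⠒⠿⠴⣿⠂⠒⠒⠀⠀
⠀⠀⠀⠀⠂⠒⠒⠒⠴⠂⣿⠀⠀
⠀⠀⠀⠀⠒⠒⠒⠒⠂⠿⠒⠀⠀

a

⠀⠀⠀⠀⠀⠀⠀⠀⠀⠀⠀⠀⠀
⠀⠀⠀⠀⠀⠀⠀⠀⠀⠀⠀⠀⠀
⠀⠀⠀⠀⠀⠀⠀⠀⠀⠀⠀⠀⠀
⠀⠀⠀⠀⠀⠀⠀⠀⠀⠀⠀⠀⠀
⠀⠀⠀⠀⠒⣿⠂⠿⠒⠒⠂⠀⠀
⠀⠀⠀⠀⠒⠂⠂⠒⠂⣿⠒⠒⠂
⠀⠀⠀⠀⠒⠂⣾⠂⠒⠴⠒⠒⠂
⠀⠀⠀⠀⣿⣿⠒⠒⣿⠒⠒⠂⠴
⠀⠀⠀⠀⣿⣿⠴⣿⣿⠒⠒⠒⠂
⠀⠀⠀⠀⠀⠂⠂⠴⠴⠒⠒⠂⠒
⠀⠀⠀⠀⠀⠒⠿⠴⣿⠂⠒⠒⠀
⠀⠀⠀⠀⠀⠂⠒⠒⠒⠴⠂⣿⠀
⠀⠀⠀⠀⠀⠒⠒⠒⠒⠂⠿⠒⠀

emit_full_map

⠒⣿⠂⠿⠒⠒⠂⠀⠀
⠒⠂⠂⠒⠂⣿⠒⠒⠂
⠒⠂⣾⠂⠒⠴⠒⠒⠂
⣿⣿⠒⠒⣿⠒⠒⠂⠴
⣿⣿⠴⣿⣿⠒⠒⠒⠂
⠀⠂⠂⠴⠴⠒⠒⠂⠒
⠀⠒⠿⠴⣿⠂⠒⠒⠀
⠀⠂⠒⠒⠒⠴⠂⣿⠀
⠀⠒⠒⠒⠒⠂⠿⠒⠀
⠀⠂⠂⠂⠒⠒⣿⠀⠀
⠀⠒⠿⠂⠂⣿⠀⠀⠀
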